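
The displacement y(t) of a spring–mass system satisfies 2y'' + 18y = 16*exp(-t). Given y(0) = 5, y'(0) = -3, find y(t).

Divide through by 2: y'' + 9y = 8*exp(-t).
Characteristic equation r² + 9 = 0 has discriminant (0)² - 4·(9) = -36 < 0, so r = ± 3i.
Hence y_h = C1*cos(3*t) + C2*sin(3*t).
Try y_p = A*exp(-t). Substituting into the equation and dividing by exp(-t) gives A = 4/5, so y_p = 4*exp(-t)/5.
General solution: y = 4*exp(-t)/5 + C1*cos(3*t) + C2*sin(3*t).
Apply the initial conditions: y(0) = 4/5 + C1 = 5 and y'(0) = -4/5 + 3*C2 = -3. Solving gives C1 = 21/5, C2 = -11/15.

y = -11*sin(3*t)/15 + 4*exp(-t)/5 + 21*cos(3*t)/5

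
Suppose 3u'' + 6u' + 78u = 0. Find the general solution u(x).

u = C1*cos(5*x)*exp(-x) + C2*exp(-x)*sin(5*x)

Divide through by 3: u'' + 2u' + 26u = 0.
Characteristic equation r² + 2r + 26 = 0 has discriminant (2)² - 4·(26) = -100 < 0, so r = -1 ± 5i.
Hence u_h = C1*cos(5*x)*exp(-x) + C2*exp(-x)*sin(5*x).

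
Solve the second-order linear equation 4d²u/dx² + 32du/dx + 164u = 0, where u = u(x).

Divide through by 4: u'' + 8u' + 41u = 0.
Characteristic equation r² + 8r + 41 = 0 has discriminant (8)² - 4·(41) = -100 < 0, so r = -4 ± 5i.
Hence u_h = C1*cos(5*x)*exp(-4*x) + C2*exp(-4*x)*sin(5*x).

u = C1*cos(5*x)*exp(-4*x) + C2*exp(-4*x)*sin(5*x)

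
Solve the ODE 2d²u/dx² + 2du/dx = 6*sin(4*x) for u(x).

u = C2 - 3*sin(4*x)/17 - 3*cos(4*x)/68 + C1*exp(-x)

Divide through by 2: u'' + u' = 3*sin(4*x).
Characteristic equation r² + r = 0 factors as (r + 1)r = 0, so r = -1, 0.
Hence u_h = C1*exp(-x) + C2.
Try u_p = A*cos(4*x) + B*sin(4*x). Substituting and equating the coefficients of cos(4x) and sin(4x) gives A = -3/68, B = -3/17, so u_p = -3*sin(4*x)/17 - 3*cos(4*x)/68.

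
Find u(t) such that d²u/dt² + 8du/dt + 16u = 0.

u = C1*exp(-4*t) + C2*t*exp(-4*t)

Characteristic equation r² + 8r + 16 = 0 has discriminant (8)² - 4·(16) = 0, so r = -4 is a repeated root.
Hence u_h = (C1 + C2*t)*exp(-4*t).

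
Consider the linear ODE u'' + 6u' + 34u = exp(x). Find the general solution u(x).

Characteristic equation r² + 6r + 34 = 0 has discriminant (6)² - 4·(34) = -100 < 0, so r = -3 ± 5i.
Hence u_h = C1*cos(5*x)*exp(-3*x) + C2*exp(-3*x)*sin(5*x).
Try u_p = A*exp(x). Substituting into the equation and dividing by exp(x) gives A = 1/41, so u_p = exp(x)/41.

u = exp(x)/41 + C1*cos(5*x)*exp(-3*x) + C2*exp(-3*x)*sin(5*x)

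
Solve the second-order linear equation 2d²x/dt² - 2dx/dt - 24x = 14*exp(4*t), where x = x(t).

x = C1*exp(4*t) + C2*exp(-3*t) + t*exp(4*t)

Divide through by 2: x'' - x' - 12x = 7*exp(4*t).
Characteristic equation r² - r - 12 = 0 factors as (r - 4)(r + 3) = 0, so r = 4, -3.
Hence x_h = C1*exp(4*t) + C2*exp(-3*t).
Since exp(4*t) solves the homogeneous equation (r = 4 is a root of multiplicity 1), multiply the trial by t. Try x_p = A*t*exp(4*t). Substituting into the equation and dividing by exp(4*t) gives A = 1, so x_p = t*exp(4*t).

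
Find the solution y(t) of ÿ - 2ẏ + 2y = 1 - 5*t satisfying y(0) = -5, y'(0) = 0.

Characteristic equation r² - 2r + 2 = 0 has discriminant (-2)² - 4·(2) = -4 < 0, so r = 1 ± i.
Hence y_h = C1*cos(t)*exp(t) + C2*exp(t)*sin(t).
For the particular solution try y_p = A0 + A1*t. Substituting and matching coefficients of each power of t gives A0 = -2, A1 = -5/2, so y_p = -2 - 5*t/2.
General solution: y = -2 - 5*t/2 + C1*cos(t)*exp(t) + C2*exp(t)*sin(t).
Apply the initial conditions: y(0) = -2 + C1 = -5 and y'(0) = -5/2 + C1 + C2 = 0. Solving gives C1 = -3, C2 = 11/2.

y = -2 - 5*t/2 - 3*cos(t)*exp(t) + 11*exp(t)*sin(t)/2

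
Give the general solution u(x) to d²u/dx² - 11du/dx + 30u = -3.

u = -1/10 + C1*exp(6*x) + C2*exp(5*x)

Characteristic equation r² - 11r + 30 = 0 factors as (r - 6)(r - 5) = 0, so r = 6, 5.
Hence u_h = C1*exp(6*x) + C2*exp(5*x).
For the particular solution try u_p = A0. Substituting and matching coefficients of each power of x gives A0 = -1/10, so u_p = -1/10.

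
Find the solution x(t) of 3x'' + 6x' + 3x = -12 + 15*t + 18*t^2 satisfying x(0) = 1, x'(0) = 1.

Divide through by 3: x'' + 2x' + x = -4 + 5*t + 6*t^2.
Characteristic equation r² + 2r + 1 = 0 has discriminant (2)² - 4·(1) = 0, so r = -1 is a repeated root.
Hence x_h = (C1 + C2*t)*exp(-t).
For the particular solution try x_p = A0 + A1*t + A2*t^2. Substituting and matching coefficients of each power of t gives A0 = 22, A1 = -19, A2 = 6, so x_p = 22 - 19*t + 6*t^2.
General solution: x = 22 - 19*t + 6*t^2 + C1*exp(-t) + C2*t*exp(-t).
Apply the initial conditions: x(0) = 22 + C1 = 1 and x'(0) = -19 + C2 - C1 = 1. Solving gives C1 = -21, C2 = -1.

x = 22 - 21*exp(-t) - 19*t + 6*t**2 - t*exp(-t)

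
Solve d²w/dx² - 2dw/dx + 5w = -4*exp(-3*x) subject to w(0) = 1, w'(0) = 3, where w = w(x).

w = -exp(-3*x)/5 + 3*exp(x)*sin(2*x)/5 + 6*cos(2*x)*exp(x)/5

Characteristic equation r² - 2r + 5 = 0 has discriminant (-2)² - 4·(5) = -16 < 0, so r = 1 ± 2i.
Hence w_h = C1*cos(2*x)*exp(x) + C2*exp(x)*sin(2*x).
Try w_p = A*exp(-3*x). Substituting into the equation and dividing by exp(-3*x) gives A = -1/5, so w_p = -exp(-3*x)/5.
General solution: w = -exp(-3*x)/5 + C1*cos(2*x)*exp(x) + C2*exp(x)*sin(2*x).
Apply the initial conditions: w(0) = -1/5 + C1 = 1 and w'(0) = 3/5 + C1 + 2*C2 = 3. Solving gives C1 = 6/5, C2 = 3/5.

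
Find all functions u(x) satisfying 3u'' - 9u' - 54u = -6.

u = 1/9 + C1*exp(6*x) + C2*exp(-3*x)

Divide through by 3: u'' - 3u' - 18u = -2.
Characteristic equation r² - 3r - 18 = 0 factors as (r - 6)(r + 3) = 0, so r = 6, -3.
Hence u_h = C1*exp(6*x) + C2*exp(-3*x).
For the particular solution try u_p = A0. Substituting and matching coefficients of each power of x gives A0 = 1/9, so u_p = 1/9.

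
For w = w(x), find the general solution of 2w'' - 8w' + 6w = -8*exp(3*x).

w = C1*exp(x) + C2*exp(3*x) - 2*x*exp(3*x)

Divide through by 2: w'' - 4w' + 3w = -4*exp(3*x).
Characteristic equation r² - 4r + 3 = 0 factors as (r - 1)(r - 3) = 0, so r = 1, 3.
Hence w_h = C1*exp(x) + C2*exp(3*x).
Since exp(3*x) solves the homogeneous equation (r = 3 is a root of multiplicity 1), multiply the trial by x. Try w_p = A*x*exp(3*x). Substituting into the equation and dividing by exp(3*x) gives A = -2, so w_p = -2*x*exp(3*x).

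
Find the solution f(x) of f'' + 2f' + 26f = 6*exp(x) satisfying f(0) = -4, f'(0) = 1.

f = 6*exp(x)/29 - 122*cos(5*x)*exp(-x)/29 - 99*exp(-x)*sin(5*x)/145

Characteristic equation r² + 2r + 26 = 0 has discriminant (2)² - 4·(26) = -100 < 0, so r = -1 ± 5i.
Hence f_h = C1*cos(5*x)*exp(-x) + C2*exp(-x)*sin(5*x).
Try f_p = A*exp(x). Substituting into the equation and dividing by exp(x) gives A = 6/29, so f_p = 6*exp(x)/29.
General solution: f = 6*exp(x)/29 + C1*cos(5*x)*exp(-x) + C2*exp(-x)*sin(5*x).
Apply the initial conditions: f(0) = 6/29 + C1 = -4 and f'(0) = 6/29 - C1 + 5*C2 = 1. Solving gives C1 = -122/29, C2 = -99/145.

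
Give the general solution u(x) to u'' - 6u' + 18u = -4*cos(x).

Characteristic equation r² - 6r + 18 = 0 has discriminant (-6)² - 4·(18) = -36 < 0, so r = 3 ± 3i.
Hence u_h = C1*cos(3*x)*exp(3*x) + C2*exp(3*x)*sin(3*x).
Try u_p = A*cos(x) + B*sin(x). Substituting and equating the coefficients of cos(x) and sin(x) gives A = -68/325, B = 24/325, so u_p = -68*cos(x)/325 + 24*sin(x)/325.

u = -68*cos(x)/325 + 24*sin(x)/325 + C1*cos(3*x)*exp(3*x) + C2*exp(3*x)*sin(3*x)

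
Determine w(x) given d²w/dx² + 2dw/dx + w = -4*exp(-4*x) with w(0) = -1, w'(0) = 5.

w = -5*exp(-x)/9 - 4*exp(-4*x)/9 + 8*x*exp(-x)/3

Characteristic equation r² + 2r + 1 = 0 has discriminant (2)² - 4·(1) = 0, so r = -1 is a repeated root.
Hence w_h = (C1 + C2*x)*exp(-x).
Try w_p = A*exp(-4*x). Substituting into the equation and dividing by exp(-4*x) gives A = -4/9, so w_p = -4*exp(-4*x)/9.
General solution: w = -4*exp(-4*x)/9 + C1*exp(-x) + C2*x*exp(-x).
Apply the initial conditions: w(0) = -4/9 + C1 = -1 and w'(0) = 16/9 + C2 - C1 = 5. Solving gives C1 = -5/9, C2 = 8/3.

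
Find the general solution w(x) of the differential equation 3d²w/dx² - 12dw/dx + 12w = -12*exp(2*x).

Divide through by 3: w'' - 4w' + 4w = -4*exp(2*x).
Characteristic equation r² - 4r + 4 = 0 has discriminant (-4)² - 4·(4) = 0, so r = 2 is a repeated root.
Hence w_h = (C1 + C2*x)*exp(2*x).
Since exp(2*x) solves the homogeneous equation (r = 2 is a root of multiplicity 2), multiply the trial by x^2. Try w_p = A*x^2*exp(2*x). Substituting into the equation and dividing by exp(2*x) gives A = -2, so w_p = -2*x^2*exp(2*x).

w = C1*exp(2*x) - 2*x**2*exp(2*x) + C2*x*exp(2*x)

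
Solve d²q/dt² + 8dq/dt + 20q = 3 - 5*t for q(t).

Characteristic equation r² + 8r + 20 = 0 has discriminant (8)² - 4·(20) = -16 < 0, so r = -4 ± 2i.
Hence q_h = C1*cos(2*t)*exp(-4*t) + C2*exp(-4*t)*sin(2*t).
For the particular solution try q_p = A0 + A1*t. Substituting and matching coefficients of each power of t gives A0 = 1/4, A1 = -1/4, so q_p = 1/4 - t/4.

q = 1/4 - t/4 + C1*cos(2*t)*exp(-4*t) + C2*exp(-4*t)*sin(2*t)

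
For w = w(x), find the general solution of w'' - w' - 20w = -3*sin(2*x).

w = -3*cos(2*x)/290 + 18*sin(2*x)/145 + C1*exp(-4*x) + C2*exp(5*x)

Characteristic equation r² - r - 20 = 0 factors as (r + 4)(r - 5) = 0, so r = -4, 5.
Hence w_h = C1*exp(-4*x) + C2*exp(5*x).
Try w_p = A*cos(2*x) + B*sin(2*x). Substituting and equating the coefficients of cos(2x) and sin(2x) gives A = -3/290, B = 18/145, so w_p = -3*cos(2*x)/290 + 18*sin(2*x)/145.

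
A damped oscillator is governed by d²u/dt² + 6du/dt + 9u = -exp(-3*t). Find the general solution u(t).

Characteristic equation r² + 6r + 9 = 0 has discriminant (6)² - 4·(9) = 0, so r = -3 is a repeated root.
Hence u_h = (C1 + C2*t)*exp(-3*t).
Since exp(-3*t) solves the homogeneous equation (r = -3 is a root of multiplicity 2), multiply the trial by t^2. Try u_p = A*t^2*exp(-3*t). Substituting into the equation and dividing by exp(-3*t) gives A = -1/2, so u_p = -t^2*exp(-3*t)/2.

u = C1*exp(-3*t) - t**2*exp(-3*t)/2 + C2*t*exp(-3*t)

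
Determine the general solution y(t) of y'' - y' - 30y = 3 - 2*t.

y = -23/225 + t/15 + C1*exp(-5*t) + C2*exp(6*t)

Characteristic equation r² - r - 30 = 0 factors as (r + 5)(r - 6) = 0, so r = -5, 6.
Hence y_h = C1*exp(-5*t) + C2*exp(6*t).
For the particular solution try y_p = A0 + A1*t. Substituting and matching coefficients of each power of t gives A0 = -23/225, A1 = 1/15, so y_p = -23/225 + t/15.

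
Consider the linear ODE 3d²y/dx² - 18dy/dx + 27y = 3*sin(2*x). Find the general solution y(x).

y = 5*sin(2*x)/169 + 12*cos(2*x)/169 + C1*exp(3*x) + C2*x*exp(3*x)

Divide through by 3: y'' - 6y' + 9y = sin(2*x).
Characteristic equation r² - 6r + 9 = 0 has discriminant (-6)² - 4·(9) = 0, so r = 3 is a repeated root.
Hence y_h = (C1 + C2*x)*exp(3*x).
Try y_p = A*cos(2*x) + B*sin(2*x). Substituting and equating the coefficients of cos(2x) and sin(2x) gives A = 12/169, B = 5/169, so y_p = 5*sin(2*x)/169 + 12*cos(2*x)/169.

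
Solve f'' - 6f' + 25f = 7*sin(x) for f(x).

f = 7*cos(x)/102 + 14*sin(x)/51 + C1*cos(4*x)*exp(3*x) + C2*exp(3*x)*sin(4*x)

Characteristic equation r² - 6r + 25 = 0 has discriminant (-6)² - 4·(25) = -64 < 0, so r = 3 ± 4i.
Hence f_h = C1*cos(4*x)*exp(3*x) + C2*exp(3*x)*sin(4*x).
Try f_p = A*cos(x) + B*sin(x). Substituting and equating the coefficients of cos(x) and sin(x) gives A = 7/102, B = 14/51, so f_p = 7*cos(x)/102 + 14*sin(x)/51.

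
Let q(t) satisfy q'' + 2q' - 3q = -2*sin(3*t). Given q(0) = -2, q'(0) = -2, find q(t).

Characteristic equation r² + 2r - 3 = 0 factors as (r - 1)(r + 3) = 0, so r = 1, -3.
Hence q_h = C1*exp(t) + C2*exp(-3*t).
Try q_p = A*cos(3*t) + B*sin(3*t). Substituting and equating the coefficients of cos(3t) and sin(3t) gives A = 1/15, B = 2/15, so q_p = cos(3*t)/15 + 2*sin(3*t)/15.
General solution: q = cos(3*t)/15 + 2*sin(3*t)/15 + C1*exp(t) + C2*exp(-3*t).
Apply the initial conditions: q(0) = 1/15 + C1 + C2 = -2 and q'(0) = 2/5 + C1 - 3*C2 = -2. Solving gives C1 = -43/20, C2 = 1/12.

q = -43*exp(t)/20 + exp(-3*t)/12 + cos(3*t)/15 + 2*sin(3*t)/15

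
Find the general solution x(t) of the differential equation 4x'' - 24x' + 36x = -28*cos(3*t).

Divide through by 4: x'' - 6x' + 9x = -7*cos(3*t).
Characteristic equation r² - 6r + 9 = 0 has discriminant (-6)² - 4·(9) = 0, so r = 3 is a repeated root.
Hence x_h = (C1 + C2*t)*exp(3*t).
Try x_p = A*cos(3*t) + B*sin(3*t). Substituting and equating the coefficients of cos(3t) and sin(3t) gives A = 0, B = 7/18, so x_p = 7*sin(3*t)/18.

x = 7*sin(3*t)/18 + C1*exp(3*t) + C2*t*exp(3*t)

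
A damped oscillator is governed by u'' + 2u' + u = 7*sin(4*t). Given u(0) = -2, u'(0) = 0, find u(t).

u = -522*exp(-t)/289 - 105*sin(4*t)/289 - 56*cos(4*t)/289 - 6*t*exp(-t)/17

Characteristic equation r² + 2r + 1 = 0 has discriminant (2)² - 4·(1) = 0, so r = -1 is a repeated root.
Hence u_h = (C1 + C2*t)*exp(-t).
Try u_p = A*cos(4*t) + B*sin(4*t). Substituting and equating the coefficients of cos(4t) and sin(4t) gives A = -56/289, B = -105/289, so u_p = -105*sin(4*t)/289 - 56*cos(4*t)/289.
General solution: u = -105*sin(4*t)/289 - 56*cos(4*t)/289 + C1*exp(-t) + C2*t*exp(-t).
Apply the initial conditions: u(0) = -56/289 + C1 = -2 and u'(0) = -420/289 + C2 - C1 = 0. Solving gives C1 = -522/289, C2 = -6/17.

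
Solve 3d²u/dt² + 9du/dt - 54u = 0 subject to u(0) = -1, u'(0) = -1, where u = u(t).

Divide through by 3: u'' + 3u' - 18u = 0.
Characteristic equation r² + 3r - 18 = 0 factors as (r - 3)(r + 6) = 0, so r = 3, -6.
Hence u_h = C1*exp(3*t) + C2*exp(-6*t).
Apply the initial conditions: u(0) = C1 + C2 = -1 and u'(0) = -6*C2 + 3*C1 = -1. Solving gives C1 = -7/9, C2 = -2/9.

u = -7*exp(3*t)/9 - 2*exp(-6*t)/9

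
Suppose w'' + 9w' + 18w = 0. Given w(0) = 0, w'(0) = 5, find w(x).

w = -5*exp(-6*x)/3 + 5*exp(-3*x)/3

Characteristic equation r² + 9r + 18 = 0 factors as (r + 6)(r + 3) = 0, so r = -6, -3.
Hence w_h = C1*exp(-6*x) + C2*exp(-3*x).
Apply the initial conditions: w(0) = C1 + C2 = 0 and w'(0) = -6*C1 - 3*C2 = 5. Solving gives C1 = -5/3, C2 = 5/3.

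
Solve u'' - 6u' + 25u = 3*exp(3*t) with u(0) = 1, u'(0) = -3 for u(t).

u = 3*exp(3*t)/16 - 3*exp(3*t)*sin(4*t)/2 + 13*cos(4*t)*exp(3*t)/16

Characteristic equation r² - 6r + 25 = 0 has discriminant (-6)² - 4·(25) = -64 < 0, so r = 3 ± 4i.
Hence u_h = C1*cos(4*t)*exp(3*t) + C2*exp(3*t)*sin(4*t).
Try u_p = A*exp(3*t). Substituting into the equation and dividing by exp(3*t) gives A = 3/16, so u_p = 3*exp(3*t)/16.
General solution: u = 3*exp(3*t)/16 + C1*cos(4*t)*exp(3*t) + C2*exp(3*t)*sin(4*t).
Apply the initial conditions: u(0) = 3/16 + C1 = 1 and u'(0) = 9/16 + 3*C1 + 4*C2 = -3. Solving gives C1 = 13/16, C2 = -3/2.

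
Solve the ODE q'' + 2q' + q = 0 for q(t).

Characteristic equation r² + 2r + 1 = 0 has discriminant (2)² - 4·(1) = 0, so r = -1 is a repeated root.
Hence q_h = (C1 + C2*t)*exp(-t).

q = C1*exp(-t) + C2*t*exp(-t)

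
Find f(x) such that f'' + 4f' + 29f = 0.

Characteristic equation r² + 4r + 29 = 0 has discriminant (4)² - 4·(29) = -100 < 0, so r = -2 ± 5i.
Hence f_h = C1*cos(5*x)*exp(-2*x) + C2*exp(-2*x)*sin(5*x).

f = C1*cos(5*x)*exp(-2*x) + C2*exp(-2*x)*sin(5*x)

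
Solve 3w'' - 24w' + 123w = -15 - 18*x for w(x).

w = -253/1681 - 6*x/41 + C1*cos(5*x)*exp(4*x) + C2*exp(4*x)*sin(5*x)

Divide through by 3: w'' - 8w' + 41w = -5 - 6*x.
Characteristic equation r² - 8r + 41 = 0 has discriminant (-8)² - 4·(41) = -100 < 0, so r = 4 ± 5i.
Hence w_h = C1*cos(5*x)*exp(4*x) + C2*exp(4*x)*sin(5*x).
For the particular solution try w_p = A0 + A1*x. Substituting and matching coefficients of each power of x gives A0 = -253/1681, A1 = -6/41, so w_p = -253/1681 - 6*x/41.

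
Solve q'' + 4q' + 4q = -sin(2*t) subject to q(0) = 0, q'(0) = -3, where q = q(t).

q = -exp(-2*t)/8 + cos(2*t)/8 - 13*t*exp(-2*t)/4

Characteristic equation r² + 4r + 4 = 0 has discriminant (4)² - 4·(4) = 0, so r = -2 is a repeated root.
Hence q_h = (C1 + C2*t)*exp(-2*t).
Try q_p = A*cos(2*t) + B*sin(2*t). Substituting and equating the coefficients of cos(2t) and sin(2t) gives A = 1/8, B = 0, so q_p = cos(2*t)/8.
General solution: q = cos(2*t)/8 + C1*exp(-2*t) + C2*t*exp(-2*t).
Apply the initial conditions: q(0) = 1/8 + C1 = 0 and q'(0) = C2 - 2*C1 = -3. Solving gives C1 = -1/8, C2 = -13/4.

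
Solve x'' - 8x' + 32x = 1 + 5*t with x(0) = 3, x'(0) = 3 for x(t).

Characteristic equation r² - 8r + 32 = 0 has discriminant (-8)² - 4·(32) = -64 < 0, so r = 4 ± 4i.
Hence x_h = C1*cos(4*t)*exp(4*t) + C2*exp(4*t)*sin(4*t).
For the particular solution try x_p = A0 + A1*t. Substituting and matching coefficients of each power of t gives A0 = 9/128, A1 = 5/32, so x_p = 9/128 + 5*t/32.
General solution: x = 9/128 + 5*t/32 + C1*cos(4*t)*exp(4*t) + C2*exp(4*t)*sin(4*t).
Apply the initial conditions: x(0) = 9/128 + C1 = 3 and x'(0) = 5/32 + 4*C1 + 4*C2 = 3. Solving gives C1 = 375/128, C2 = -71/32.

x = 9/128 + 5*t/32 - 71*exp(4*t)*sin(4*t)/32 + 375*cos(4*t)*exp(4*t)/128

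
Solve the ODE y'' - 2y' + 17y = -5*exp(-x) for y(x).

Characteristic equation r² - 2r + 17 = 0 has discriminant (-2)² - 4·(17) = -64 < 0, so r = 1 ± 4i.
Hence y_h = C1*cos(4*x)*exp(x) + C2*exp(x)*sin(4*x).
Try y_p = A*exp(-x). Substituting into the equation and dividing by exp(-x) gives A = -1/4, so y_p = -exp(-x)/4.

y = -exp(-x)/4 + C1*cos(4*x)*exp(x) + C2*exp(x)*sin(4*x)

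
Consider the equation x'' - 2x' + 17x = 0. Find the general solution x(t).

Characteristic equation r² - 2r + 17 = 0 has discriminant (-2)² - 4·(17) = -64 < 0, so r = 1 ± 4i.
Hence x_h = C1*cos(4*t)*exp(t) + C2*exp(t)*sin(4*t).

x = C1*cos(4*t)*exp(t) + C2*exp(t)*sin(4*t)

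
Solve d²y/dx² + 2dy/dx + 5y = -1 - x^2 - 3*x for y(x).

Characteristic equation r² + 2r + 5 = 0 has discriminant (2)² - 4·(5) = -16 < 0, so r = -1 ± 2i.
Hence y_h = C1*cos(2*x)*exp(-x) + C2*exp(-x)*sin(2*x).
For the particular solution try y_p = A0 + A1*x + A2*x^2. Substituting and matching coefficients of each power of x gives A0 = 7/125, A1 = -11/25, A2 = -1/5, so y_p = 7/125 - 11*x/25 - x^2/5.

y = 7/125 - 11*x/25 - x**2/5 + C1*cos(2*x)*exp(-x) + C2*exp(-x)*sin(2*x)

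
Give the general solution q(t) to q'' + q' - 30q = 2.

q = -1/15 + C1*exp(5*t) + C2*exp(-6*t)

Characteristic equation r² + r - 30 = 0 factors as (r - 5)(r + 6) = 0, so r = 5, -6.
Hence q_h = C1*exp(5*t) + C2*exp(-6*t).
For the particular solution try q_p = A0. Substituting and matching coefficients of each power of t gives A0 = -1/15, so q_p = -1/15.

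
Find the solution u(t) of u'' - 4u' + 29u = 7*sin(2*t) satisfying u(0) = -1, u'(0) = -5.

Characteristic equation r² - 4r + 29 = 0 has discriminant (-4)² - 4·(29) = -100 < 0, so r = 2 ± 5i.
Hence u_h = C1*cos(5*t)*exp(2*t) + C2*exp(2*t)*sin(5*t).
Try u_p = A*cos(2*t) + B*sin(2*t). Substituting and equating the coefficients of cos(2t) and sin(2t) gives A = 56/689, B = 175/689, so u_p = 56*cos(2*t)/689 + 175*sin(2*t)/689.
General solution: u = 56*cos(2*t)/689 + 175*sin(2*t)/689 + C1*cos(5*t)*exp(2*t) + C2*exp(2*t)*sin(5*t).
Apply the initial conditions: u(0) = 56/689 + C1 = -1 and u'(0) = 350/689 + 2*C1 + 5*C2 = -5. Solving gives C1 = -745/689, C2 = -461/689.

u = 56*cos(2*t)/689 + 175*sin(2*t)/689 - 745*cos(5*t)*exp(2*t)/689 - 461*exp(2*t)*sin(5*t)/689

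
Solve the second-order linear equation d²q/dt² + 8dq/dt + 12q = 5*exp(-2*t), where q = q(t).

Characteristic equation r² + 8r + 12 = 0 factors as (r + 6)(r + 2) = 0, so r = -6, -2.
Hence q_h = C1*exp(-6*t) + C2*exp(-2*t).
Since exp(-2*t) solves the homogeneous equation (r = -2 is a root of multiplicity 1), multiply the trial by t. Try q_p = A*t*exp(-2*t). Substituting into the equation and dividing by exp(-2*t) gives A = 5/4, so q_p = 5*t*exp(-2*t)/4.

q = C1*exp(-6*t) + C2*exp(-2*t) + 5*t*exp(-2*t)/4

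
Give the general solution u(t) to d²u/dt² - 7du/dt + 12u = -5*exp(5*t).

u = -5*exp(5*t)/2 + C1*exp(4*t) + C2*exp(3*t)

Characteristic equation r² - 7r + 12 = 0 factors as (r - 4)(r - 3) = 0, so r = 4, 3.
Hence u_h = C1*exp(4*t) + C2*exp(3*t).
Try u_p = A*exp(5*t). Substituting into the equation and dividing by exp(5*t) gives A = -5/2, so u_p = -5*exp(5*t)/2.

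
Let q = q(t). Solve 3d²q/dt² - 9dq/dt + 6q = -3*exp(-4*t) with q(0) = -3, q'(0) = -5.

q = -13*exp(2*t)/6 - 4*exp(t)/5 - exp(-4*t)/30

Divide through by 3: q'' - 3q' + 2q = -exp(-4*t).
Characteristic equation r² - 3r + 2 = 0 factors as (r - 1)(r - 2) = 0, so r = 1, 2.
Hence q_h = C1*exp(t) + C2*exp(2*t).
Try q_p = A*exp(-4*t). Substituting into the equation and dividing by exp(-4*t) gives A = -1/30, so q_p = -exp(-4*t)/30.
General solution: q = -exp(-4*t)/30 + C1*exp(t) + C2*exp(2*t).
Apply the initial conditions: q(0) = -1/30 + C1 + C2 = -3 and q'(0) = 2/15 + C1 + 2*C2 = -5. Solving gives C1 = -4/5, C2 = -13/6.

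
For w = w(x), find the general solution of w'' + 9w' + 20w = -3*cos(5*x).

w = -27*sin(5*x)/410 + 3*cos(5*x)/410 + C1*exp(-5*x) + C2*exp(-4*x)

Characteristic equation r² + 9r + 20 = 0 factors as (r + 5)(r + 4) = 0, so r = -5, -4.
Hence w_h = C1*exp(-5*x) + C2*exp(-4*x).
Try w_p = A*cos(5*x) + B*sin(5*x). Substituting and equating the coefficients of cos(5x) and sin(5x) gives A = 3/410, B = -27/410, so w_p = -27*sin(5*x)/410 + 3*cos(5*x)/410.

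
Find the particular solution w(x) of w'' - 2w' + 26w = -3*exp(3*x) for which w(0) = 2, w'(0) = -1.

Characteristic equation r² - 2r + 26 = 0 has discriminant (-2)² - 4·(26) = -100 < 0, so r = 1 ± 5i.
Hence w_h = C1*cos(5*x)*exp(x) + C2*exp(x)*sin(5*x).
Try w_p = A*exp(3*x). Substituting into the equation and dividing by exp(3*x) gives A = -3/29, so w_p = -3*exp(3*x)/29.
General solution: w = -3*exp(3*x)/29 + C1*cos(5*x)*exp(x) + C2*exp(x)*sin(5*x).
Apply the initial conditions: w(0) = -3/29 + C1 = 2 and w'(0) = -9/29 + C1 + 5*C2 = -1. Solving gives C1 = 61/29, C2 = -81/145.

w = -3*exp(3*x)/29 - 81*exp(x)*sin(5*x)/145 + 61*cos(5*x)*exp(x)/29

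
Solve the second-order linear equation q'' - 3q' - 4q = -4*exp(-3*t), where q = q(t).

q = -2*exp(-3*t)/7 + C1*exp(4*t) + C2*exp(-t)

Characteristic equation r² - 3r - 4 = 0 factors as (r - 4)(r + 1) = 0, so r = 4, -1.
Hence q_h = C1*exp(4*t) + C2*exp(-t).
Try q_p = A*exp(-3*t). Substituting into the equation and dividing by exp(-3*t) gives A = -2/7, so q_p = -2*exp(-3*t)/7.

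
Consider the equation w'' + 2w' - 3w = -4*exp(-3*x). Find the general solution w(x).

w = C1*exp(-3*x) + C2*exp(x) + x*exp(-3*x)

Characteristic equation r² + 2r - 3 = 0 factors as (r + 3)(r - 1) = 0, so r = -3, 1.
Hence w_h = C1*exp(-3*x) + C2*exp(x).
Since exp(-3*x) solves the homogeneous equation (r = -3 is a root of multiplicity 1), multiply the trial by x. Try w_p = A*x*exp(-3*x). Substituting into the equation and dividing by exp(-3*x) gives A = 1, so w_p = x*exp(-3*x).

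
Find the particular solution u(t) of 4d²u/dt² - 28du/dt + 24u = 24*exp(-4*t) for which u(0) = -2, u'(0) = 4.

Divide through by 4: u'' - 7u' + 6u = 6*exp(-4*t).
Characteristic equation r² - 7r + 6 = 0 factors as (r - 6)(r - 1) = 0, so r = 6, 1.
Hence u_h = C1*exp(6*t) + C2*exp(t).
Try u_p = A*exp(-4*t). Substituting into the equation and dividing by exp(-4*t) gives A = 3/25, so u_p = 3*exp(-4*t)/25.
General solution: u = 3*exp(-4*t)/25 + C1*exp(6*t) + C2*exp(t).
Apply the initial conditions: u(0) = 3/25 + C1 + C2 = -2 and u'(0) = -12/25 + C2 + 6*C1 = 4. Solving gives C1 = 33/25, C2 = -86/25.

u = -86*exp(t)/25 + 3*exp(-4*t)/25 + 33*exp(6*t)/25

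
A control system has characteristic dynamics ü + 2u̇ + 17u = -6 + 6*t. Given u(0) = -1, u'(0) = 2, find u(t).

Characteristic equation r² + 2r + 17 = 0 has discriminant (2)² - 4·(17) = -64 < 0, so r = -1 ± 4i.
Hence u_h = C1*cos(4*t)*exp(-t) + C2*exp(-t)*sin(4*t).
For the particular solution try u_p = A0 + A1*t. Substituting and matching coefficients of each power of t gives A0 = -114/289, A1 = 6/17, so u_p = -114/289 + 6*t/17.
General solution: u = -114/289 + 6*t/17 + C1*cos(4*t)*exp(-t) + C2*exp(-t)*sin(4*t).
Apply the initial conditions: u(0) = -114/289 + C1 = -1 and u'(0) = 6/17 - C1 + 4*C2 = 2. Solving gives C1 = -175/289, C2 = 301/1156.

u = -114/289 + 6*t/17 - 175*cos(4*t)*exp(-t)/289 + 301*exp(-t)*sin(4*t)/1156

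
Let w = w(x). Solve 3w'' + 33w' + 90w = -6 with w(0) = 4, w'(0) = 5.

w = -1/15 - 76*exp(-6*x)/3 + 147*exp(-5*x)/5

Divide through by 3: w'' + 11w' + 30w = -2.
Characteristic equation r² + 11r + 30 = 0 factors as (r + 5)(r + 6) = 0, so r = -5, -6.
Hence w_h = C1*exp(-5*x) + C2*exp(-6*x).
For the particular solution try w_p = A0. Substituting and matching coefficients of each power of x gives A0 = -1/15, so w_p = -1/15.
General solution: w = -1/15 + C1*exp(-5*x) + C2*exp(-6*x).
Apply the initial conditions: w(0) = -1/15 + C1 + C2 = 4 and w'(0) = -6*C2 - 5*C1 = 5. Solving gives C1 = 147/5, C2 = -76/3.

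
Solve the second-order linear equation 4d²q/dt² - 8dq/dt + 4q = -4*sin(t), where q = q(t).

q = -cos(t)/2 + C1*exp(t) + C2*t*exp(t)

Divide through by 4: q'' - 2q' + q = -sin(t).
Characteristic equation r² - 2r + 1 = 0 has discriminant (-2)² - 4·(1) = 0, so r = 1 is a repeated root.
Hence q_h = (C1 + C2*t)*exp(t).
Try q_p = A*cos(t) + B*sin(t). Substituting and equating the coefficients of cos(t) and sin(t) gives A = -1/2, B = 0, so q_p = -cos(t)/2.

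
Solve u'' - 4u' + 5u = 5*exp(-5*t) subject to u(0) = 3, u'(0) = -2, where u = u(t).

u = exp(-5*t)/10 - 73*exp(2*t)*sin(t)/10 + 29*cos(t)*exp(2*t)/10

Characteristic equation r² - 4r + 5 = 0 has discriminant (-4)² - 4·(5) = -4 < 0, so r = 2 ± i.
Hence u_h = C1*cos(t)*exp(2*t) + C2*exp(2*t)*sin(t).
Try u_p = A*exp(-5*t). Substituting into the equation and dividing by exp(-5*t) gives A = 1/10, so u_p = exp(-5*t)/10.
General solution: u = exp(-5*t)/10 + C1*cos(t)*exp(2*t) + C2*exp(2*t)*sin(t).
Apply the initial conditions: u(0) = 1/10 + C1 = 3 and u'(0) = -1/2 + C2 + 2*C1 = -2. Solving gives C1 = 29/10, C2 = -73/10.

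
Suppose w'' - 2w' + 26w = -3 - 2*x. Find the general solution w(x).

Characteristic equation r² - 2r + 26 = 0 has discriminant (-2)² - 4·(26) = -100 < 0, so r = 1 ± 5i.
Hence w_h = C1*cos(5*x)*exp(x) + C2*exp(x)*sin(5*x).
For the particular solution try w_p = A0 + A1*x. Substituting and matching coefficients of each power of x gives A0 = -41/338, A1 = -1/13, so w_p = -41/338 - x/13.

w = -41/338 - x/13 + C1*cos(5*x)*exp(x) + C2*exp(x)*sin(5*x)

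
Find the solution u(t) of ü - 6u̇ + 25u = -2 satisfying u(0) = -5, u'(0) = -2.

Characteristic equation r² - 6r + 25 = 0 has discriminant (-6)² - 4·(25) = -64 < 0, so r = 3 ± 4i.
Hence u_h = C1*cos(4*t)*exp(3*t) + C2*exp(3*t)*sin(4*t).
For the particular solution try u_p = A0. Substituting and matching coefficients of each power of t gives A0 = -2/25, so u_p = -2/25.
General solution: u = -2/25 + C1*cos(4*t)*exp(3*t) + C2*exp(3*t)*sin(4*t).
Apply the initial conditions: u(0) = -2/25 + C1 = -5 and u'(0) = 3*C1 + 4*C2 = -2. Solving gives C1 = -123/25, C2 = 319/100.

u = -2/25 - 123*cos(4*t)*exp(3*t)/25 + 319*exp(3*t)*sin(4*t)/100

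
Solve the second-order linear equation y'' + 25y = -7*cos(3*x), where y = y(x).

Characteristic equation r² + 25 = 0 has discriminant (0)² - 4·(25) = -100 < 0, so r = ± 5i.
Hence y_h = C1*cos(5*x) + C2*sin(5*x).
Try y_p = A*cos(3*x) + B*sin(3*x). Substituting and equating the coefficients of cos(3x) and sin(3x) gives A = -7/16, B = 0, so y_p = -7*cos(3*x)/16.

y = -7*cos(3*x)/16 + C1*cos(5*x) + C2*sin(5*x)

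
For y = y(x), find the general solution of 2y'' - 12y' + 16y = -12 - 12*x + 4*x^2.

y = -35/32 - 3*x/8 + x**2/4 + C1*exp(2*x) + C2*exp(4*x)

Divide through by 2: y'' - 6y' + 8y = -6 - 6*x + 2*x^2.
Characteristic equation r² - 6r + 8 = 0 factors as (r - 2)(r - 4) = 0, so r = 2, 4.
Hence y_h = C1*exp(2*x) + C2*exp(4*x).
For the particular solution try y_p = A0 + A1*x + A2*x^2. Substituting and matching coefficients of each power of x gives A0 = -35/32, A1 = -3/8, A2 = 1/4, so y_p = -35/32 - 3*x/8 + x^2/4.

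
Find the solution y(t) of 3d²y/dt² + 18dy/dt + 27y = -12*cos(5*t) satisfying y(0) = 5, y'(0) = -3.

Divide through by 3: y'' + 6y' + 9y = -4*cos(5*t).
Characteristic equation r² + 6r + 9 = 0 has discriminant (6)² - 4·(9) = 0, so r = -3 is a repeated root.
Hence y_h = (C1 + C2*t)*exp(-3*t).
Try y_p = A*cos(5*t) + B*sin(5*t). Substituting and equating the coefficients of cos(5t) and sin(5t) gives A = 16/289, B = -30/289, so y_p = -30*sin(5*t)/289 + 16*cos(5*t)/289.
General solution: y = -30*sin(5*t)/289 + 16*cos(5*t)/289 + C1*exp(-3*t) + C2*t*exp(-3*t).
Apply the initial conditions: y(0) = 16/289 + C1 = 5 and y'(0) = -150/289 + C2 - 3*C1 = -3. Solving gives C1 = 1429/289, C2 = 210/17.

y = -30*sin(5*t)/289 + 16*cos(5*t)/289 + 1429*exp(-3*t)/289 + 210*t*exp(-3*t)/17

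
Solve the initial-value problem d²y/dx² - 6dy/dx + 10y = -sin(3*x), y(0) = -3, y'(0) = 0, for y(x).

Characteristic equation r² - 6r + 10 = 0 has discriminant (-6)² - 4·(10) = -4 < 0, so r = 3 ± i.
Hence y_h = C1*cos(x)*exp(3*x) + C2*exp(3*x)*sin(x).
Try y_p = A*cos(3*x) + B*sin(3*x). Substituting and equating the coefficients of cos(3x) and sin(3x) gives A = -18/325, B = -1/325, so y_p = -18*cos(3*x)/325 - sin(3*x)/325.
General solution: y = -18*cos(3*x)/325 - sin(3*x)/325 + C1*cos(x)*exp(3*x) + C2*exp(3*x)*sin(x).
Apply the initial conditions: y(0) = -18/325 + C1 = -3 and y'(0) = -3/325 + C2 + 3*C1 = 0. Solving gives C1 = -957/325, C2 = 2874/325.

y = -18*cos(3*x)/325 - sin(3*x)/325 - 957*cos(x)*exp(3*x)/325 + 2874*exp(3*x)*sin(x)/325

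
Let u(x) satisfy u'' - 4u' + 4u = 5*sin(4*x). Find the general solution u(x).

u = -3*sin(4*x)/20 + cos(4*x)/5 + C1*exp(2*x) + C2*x*exp(2*x)

Characteristic equation r² - 4r + 4 = 0 has discriminant (-4)² - 4·(4) = 0, so r = 2 is a repeated root.
Hence u_h = (C1 + C2*x)*exp(2*x).
Try u_p = A*cos(4*x) + B*sin(4*x). Substituting and equating the coefficients of cos(4x) and sin(4x) gives A = 1/5, B = -3/20, so u_p = -3*sin(4*x)/20 + cos(4*x)/5.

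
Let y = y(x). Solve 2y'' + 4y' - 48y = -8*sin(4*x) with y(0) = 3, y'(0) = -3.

Divide through by 2: y'' + 2y' - 24y = -4*sin(4*x).
Characteristic equation r² + 2r - 24 = 0 factors as (r + 6)(r - 4) = 0, so r = -6, 4.
Hence y_h = C1*exp(-6*x) + C2*exp(4*x).
Try y_p = A*cos(4*x) + B*sin(4*x). Substituting and equating the coefficients of cos(4x) and sin(4x) gives A = 1/52, B = 5/52, so y_p = cos(4*x)/52 + 5*sin(4*x)/52.
General solution: y = cos(4*x)/52 + 5*sin(4*x)/52 + C1*exp(-6*x) + C2*exp(4*x).
Apply the initial conditions: y(0) = 1/52 + C1 + C2 = 3 and y'(0) = 5/13 - 6*C1 + 4*C2 = -3. Solving gives C1 = 199/130, C2 = 29/20.

y = cos(4*x)/52 + 5*sin(4*x)/52 + 29*exp(4*x)/20 + 199*exp(-6*x)/130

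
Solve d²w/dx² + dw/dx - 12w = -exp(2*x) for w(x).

Characteristic equation r² + r - 12 = 0 factors as (r - 3)(r + 4) = 0, so r = 3, -4.
Hence w_h = C1*exp(3*x) + C2*exp(-4*x).
Try w_p = A*exp(2*x). Substituting into the equation and dividing by exp(2*x) gives A = 1/6, so w_p = exp(2*x)/6.

w = exp(2*x)/6 + C1*exp(3*x) + C2*exp(-4*x)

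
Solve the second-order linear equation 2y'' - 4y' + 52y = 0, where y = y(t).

Divide through by 2: y'' - 2y' + 26y = 0.
Characteristic equation r² - 2r + 26 = 0 has discriminant (-2)² - 4·(26) = -100 < 0, so r = 1 ± 5i.
Hence y_h = C1*cos(5*t)*exp(t) + C2*exp(t)*sin(5*t).

y = C1*cos(5*t)*exp(t) + C2*exp(t)*sin(5*t)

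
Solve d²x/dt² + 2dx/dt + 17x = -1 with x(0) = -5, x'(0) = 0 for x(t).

Characteristic equation r² + 2r + 17 = 0 has discriminant (2)² - 4·(17) = -64 < 0, so r = -1 ± 4i.
Hence x_h = C1*cos(4*t)*exp(-t) + C2*exp(-t)*sin(4*t).
For the particular solution try x_p = A0. Substituting and matching coefficients of each power of t gives A0 = -1/17, so x_p = -1/17.
General solution: x = -1/17 + C1*cos(4*t)*exp(-t) + C2*exp(-t)*sin(4*t).
Apply the initial conditions: x(0) = -1/17 + C1 = -5 and x'(0) = -C1 + 4*C2 = 0. Solving gives C1 = -84/17, C2 = -21/17.

x = -1/17 - 84*cos(4*t)*exp(-t)/17 - 21*exp(-t)*sin(4*t)/17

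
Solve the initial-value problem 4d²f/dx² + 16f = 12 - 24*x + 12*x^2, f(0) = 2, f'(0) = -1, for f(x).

Divide through by 4: f'' + 4f = 3 - 6*x + 3*x^2.
Characteristic equation r² + 4 = 0 has discriminant (0)² - 4·(4) = -16 < 0, so r = ± 2i.
Hence f_h = C1*cos(2*x) + C2*sin(2*x).
For the particular solution try f_p = A0 + A1*x + A2*x^2. Substituting and matching coefficients of each power of x gives A0 = 3/8, A1 = -3/2, A2 = 3/4, so f_p = 3/8 - 3*x/2 + 3*x^2/4.
General solution: f = 3/8 - 3*x/2 + 3*x^2/4 + C1*cos(2*x) + C2*sin(2*x).
Apply the initial conditions: f(0) = 3/8 + C1 = 2 and f'(0) = -3/2 + 2*C2 = -1. Solving gives C1 = 13/8, C2 = 1/4.

f = 3/8 - 3*x/2 + sin(2*x)/4 + 3*x**2/4 + 13*cos(2*x)/8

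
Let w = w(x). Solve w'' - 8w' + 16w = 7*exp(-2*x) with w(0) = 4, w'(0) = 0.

Characteristic equation r² - 8r + 16 = 0 has discriminant (-8)² - 4·(16) = 0, so r = 4 is a repeated root.
Hence w_h = (C1 + C2*x)*exp(4*x).
Try w_p = A*exp(-2*x). Substituting into the equation and dividing by exp(-2*x) gives A = 7/36, so w_p = 7*exp(-2*x)/36.
General solution: w = 7*exp(-2*x)/36 + C1*exp(4*x) + C2*x*exp(4*x).
Apply the initial conditions: w(0) = 7/36 + C1 = 4 and w'(0) = -7/18 + C2 + 4*C1 = 0. Solving gives C1 = 137/36, C2 = -89/6.

w = 7*exp(-2*x)/36 + 137*exp(4*x)/36 - 89*x*exp(4*x)/6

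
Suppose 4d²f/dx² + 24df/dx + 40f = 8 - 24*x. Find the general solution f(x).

Divide through by 4: f'' + 6f' + 10f = 2 - 6*x.
Characteristic equation r² + 6r + 10 = 0 has discriminant (6)² - 4·(10) = -4 < 0, so r = -3 ± i.
Hence f_h = C1*cos(x)*exp(-3*x) + C2*exp(-3*x)*sin(x).
For the particular solution try f_p = A0 + A1*x. Substituting and matching coefficients of each power of x gives A0 = 14/25, A1 = -3/5, so f_p = 14/25 - 3*x/5.

f = 14/25 - 3*x/5 + C1*cos(x)*exp(-3*x) + C2*exp(-3*x)*sin(x)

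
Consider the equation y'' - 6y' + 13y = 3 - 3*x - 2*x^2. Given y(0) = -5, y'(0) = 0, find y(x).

y = 181/2197 - 63*x/169 - 2*x**2/13 - 11166*cos(2*x)*exp(3*x)/2197 + 34317*exp(3*x)*sin(2*x)/4394

Characteristic equation r² - 6r + 13 = 0 has discriminant (-6)² - 4·(13) = -16 < 0, so r = 3 ± 2i.
Hence y_h = C1*cos(2*x)*exp(3*x) + C2*exp(3*x)*sin(2*x).
For the particular solution try y_p = A0 + A1*x + A2*x^2. Substituting and matching coefficients of each power of x gives A0 = 181/2197, A1 = -63/169, A2 = -2/13, so y_p = 181/2197 - 63*x/169 - 2*x^2/13.
General solution: y = 181/2197 - 63*x/169 - 2*x^2/13 + C1*cos(2*x)*exp(3*x) + C2*exp(3*x)*sin(2*x).
Apply the initial conditions: y(0) = 181/2197 + C1 = -5 and y'(0) = -63/169 + 2*C2 + 3*C1 = 0. Solving gives C1 = -11166/2197, C2 = 34317/4394.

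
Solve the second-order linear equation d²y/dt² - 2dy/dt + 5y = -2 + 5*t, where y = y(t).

Characteristic equation r² - 2r + 5 = 0 has discriminant (-2)² - 4·(5) = -16 < 0, so r = 1 ± 2i.
Hence y_h = C1*cos(2*t)*exp(t) + C2*exp(t)*sin(2*t).
For the particular solution try y_p = A0 + A1*t. Substituting and matching coefficients of each power of t gives A0 = 0, A1 = 1, so y_p = t.

y = t + C1*cos(2*t)*exp(t) + C2*exp(t)*sin(2*t)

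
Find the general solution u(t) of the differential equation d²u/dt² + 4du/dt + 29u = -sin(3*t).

Characteristic equation r² + 4r + 29 = 0 has discriminant (4)² - 4·(29) = -100 < 0, so r = -2 ± 5i.
Hence u_h = C1*cos(5*t)*exp(-2*t) + C2*exp(-2*t)*sin(5*t).
Try u_p = A*cos(3*t) + B*sin(3*t). Substituting and equating the coefficients of cos(3t) and sin(3t) gives A = 3/136, B = -5/136, so u_p = -5*sin(3*t)/136 + 3*cos(3*t)/136.

u = -5*sin(3*t)/136 + 3*cos(3*t)/136 + C1*cos(5*t)*exp(-2*t) + C2*exp(-2*t)*sin(5*t)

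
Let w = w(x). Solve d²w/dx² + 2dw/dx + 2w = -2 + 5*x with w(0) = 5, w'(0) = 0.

Characteristic equation r² + 2r + 2 = 0 has discriminant (2)² - 4·(2) = -4 < 0, so r = -1 ± i.
Hence w_h = C1*cos(x)*exp(-x) + C2*exp(-x)*sin(x).
For the particular solution try w_p = A0 + A1*x. Substituting and matching coefficients of each power of x gives A0 = -7/2, A1 = 5/2, so w_p = -7/2 + 5*x/2.
General solution: w = -7/2 + 5*x/2 + C1*cos(x)*exp(-x) + C2*exp(-x)*sin(x).
Apply the initial conditions: w(0) = -7/2 + C1 = 5 and w'(0) = 5/2 + C2 - C1 = 0. Solving gives C1 = 17/2, C2 = 6.

w = -7/2 + 5*x/2 + 6*exp(-x)*sin(x) + 17*cos(x)*exp(-x)/2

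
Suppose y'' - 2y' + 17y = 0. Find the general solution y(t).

y = C1*cos(4*t)*exp(t) + C2*exp(t)*sin(4*t)

Characteristic equation r² - 2r + 17 = 0 has discriminant (-2)² - 4·(17) = -64 < 0, so r = 1 ± 4i.
Hence y_h = C1*cos(4*t)*exp(t) + C2*exp(t)*sin(4*t).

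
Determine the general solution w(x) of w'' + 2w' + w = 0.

Characteristic equation r² + 2r + 1 = 0 has discriminant (2)² - 4·(1) = 0, so r = -1 is a repeated root.
Hence w_h = (C1 + C2*x)*exp(-x).

w = C1*exp(-x) + C2*x*exp(-x)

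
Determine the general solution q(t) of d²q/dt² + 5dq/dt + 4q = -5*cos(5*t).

q = -125*sin(5*t)/1066 + 105*cos(5*t)/1066 + C1*exp(-4*t) + C2*exp(-t)

Characteristic equation r² + 5r + 4 = 0 factors as (r + 4)(r + 1) = 0, so r = -4, -1.
Hence q_h = C1*exp(-4*t) + C2*exp(-t).
Try q_p = A*cos(5*t) + B*sin(5*t). Substituting and equating the coefficients of cos(5t) and sin(5t) gives A = 105/1066, B = -125/1066, so q_p = -125*sin(5*t)/1066 + 105*cos(5*t)/1066.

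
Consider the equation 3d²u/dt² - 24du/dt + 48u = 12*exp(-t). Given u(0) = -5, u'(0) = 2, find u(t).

Divide through by 3: u'' - 8u' + 16u = 4*exp(-t).
Characteristic equation r² - 8r + 16 = 0 has discriminant (-8)² - 4·(16) = 0, so r = 4 is a repeated root.
Hence u_h = (C1 + C2*t)*exp(4*t).
Try u_p = A*exp(-t). Substituting into the equation and dividing by exp(-t) gives A = 4/25, so u_p = 4*exp(-t)/25.
General solution: u = 4*exp(-t)/25 + C1*exp(4*t) + C2*t*exp(4*t).
Apply the initial conditions: u(0) = 4/25 + C1 = -5 and u'(0) = -4/25 + C2 + 4*C1 = 2. Solving gives C1 = -129/25, C2 = 114/5.

u = -129*exp(4*t)/25 + 4*exp(-t)/25 + 114*t*exp(4*t)/5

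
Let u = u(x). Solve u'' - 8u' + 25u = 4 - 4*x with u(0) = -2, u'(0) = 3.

Characteristic equation r² - 8r + 25 = 0 has discriminant (-8)² - 4·(25) = -36 < 0, so r = 4 ± 3i.
Hence u_h = C1*cos(3*x)*exp(4*x) + C2*exp(4*x)*sin(3*x).
For the particular solution try u_p = A0 + A1*x. Substituting and matching coefficients of each power of x gives A0 = 68/625, A1 = -4/25, so u_p = 68/625 - 4*x/25.
General solution: u = 68/625 - 4*x/25 + C1*cos(3*x)*exp(4*x) + C2*exp(4*x)*sin(3*x).
Apply the initial conditions: u(0) = 68/625 + C1 = -2 and u'(0) = -4/25 + 3*C2 + 4*C1 = 3. Solving gives C1 = -1318/625, C2 = 7247/1875.

u = 68/625 - 4*x/25 - 1318*cos(3*x)*exp(4*x)/625 + 7247*exp(4*x)*sin(3*x)/1875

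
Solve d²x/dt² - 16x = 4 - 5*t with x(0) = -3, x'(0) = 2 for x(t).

x = -1/4 - 203*exp(-4*t)/128 - 149*exp(4*t)/128 + 5*t/16

Characteristic equation r² - 16 = 0 factors as (r + 4)(r - 4) = 0, so r = -4, 4.
Hence x_h = C1*exp(-4*t) + C2*exp(4*t).
For the particular solution try x_p = A0 + A1*t. Substituting and matching coefficients of each power of t gives A0 = -1/4, A1 = 5/16, so x_p = -1/4 + 5*t/16.
General solution: x = -1/4 + 5*t/16 + C1*exp(-4*t) + C2*exp(4*t).
Apply the initial conditions: x(0) = -1/4 + C1 + C2 = -3 and x'(0) = 5/16 - 4*C1 + 4*C2 = 2. Solving gives C1 = -203/128, C2 = -149/128.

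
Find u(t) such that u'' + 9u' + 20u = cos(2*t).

u = 4*cos(2*t)/145 + 9*sin(2*t)/290 + C1*exp(-5*t) + C2*exp(-4*t)

Characteristic equation r² + 9r + 20 = 0 factors as (r + 5)(r + 4) = 0, so r = -5, -4.
Hence u_h = C1*exp(-5*t) + C2*exp(-4*t).
Try u_p = A*cos(2*t) + B*sin(2*t). Substituting and equating the coefficients of cos(2t) and sin(2t) gives A = 4/145, B = 9/290, so u_p = 4*cos(2*t)/145 + 9*sin(2*t)/290.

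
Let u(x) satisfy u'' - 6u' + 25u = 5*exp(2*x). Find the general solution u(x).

Characteristic equation r² - 6r + 25 = 0 has discriminant (-6)² - 4·(25) = -64 < 0, so r = 3 ± 4i.
Hence u_h = C1*cos(4*x)*exp(3*x) + C2*exp(3*x)*sin(4*x).
Try u_p = A*exp(2*x). Substituting into the equation and dividing by exp(2*x) gives A = 5/17, so u_p = 5*exp(2*x)/17.

u = 5*exp(2*x)/17 + C1*cos(4*x)*exp(3*x) + C2*exp(3*x)*sin(4*x)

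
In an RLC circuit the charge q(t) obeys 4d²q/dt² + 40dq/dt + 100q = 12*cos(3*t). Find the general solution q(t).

q = 12*cos(3*t)/289 + 45*sin(3*t)/578 + C1*exp(-5*t) + C2*t*exp(-5*t)

Divide through by 4: q'' + 10q' + 25q = 3*cos(3*t).
Characteristic equation r² + 10r + 25 = 0 has discriminant (10)² - 4·(25) = 0, so r = -5 is a repeated root.
Hence q_h = (C1 + C2*t)*exp(-5*t).
Try q_p = A*cos(3*t) + B*sin(3*t). Substituting and equating the coefficients of cos(3t) and sin(3t) gives A = 12/289, B = 45/578, so q_p = 12*cos(3*t)/289 + 45*sin(3*t)/578.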